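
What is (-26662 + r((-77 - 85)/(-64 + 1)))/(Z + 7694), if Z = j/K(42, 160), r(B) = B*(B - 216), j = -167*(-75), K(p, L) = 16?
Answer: -21333280/6645821 ≈ -3.2100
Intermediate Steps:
j = 12525
r(B) = B*(-216 + B)
Z = 12525/16 ≈ 782.81
(-26662 + r((-77 - 85)/(-64 + 1)))/(Z + 7694) = (-26662 + ((-77 - 85)/(-64 + 1))*(-216 + (-77 - 85)/(-64 + 1)))/(12525/16 + 7694) = (-26662 + (-162/(-63))*(-216 - 162/(-63)))/(135629/16) = (-26662 + (-162*(-1/63))*(-216 - 162*(-1/63)))*(16/135629) = (-26662 + 18*(-216 + 18/7)/7)*(16/135629) = (-26662 + (18/7)*(-1494/7))*(16/135629) = (-26662 - 26892/49)*(16/135629) = -1333330/49*16/135629 = -21333280/6645821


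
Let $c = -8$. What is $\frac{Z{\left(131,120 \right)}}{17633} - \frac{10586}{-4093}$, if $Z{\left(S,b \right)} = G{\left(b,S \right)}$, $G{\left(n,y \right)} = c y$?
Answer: $\frac{182373474}{72171869} \approx 2.5269$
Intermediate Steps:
$G{\left(n,y \right)} = - 8 y$
$Z{\left(S,b \right)} = - 8 S$
$\frac{Z{\left(131,120 \right)}}{17633} - \frac{10586}{-4093} = \frac{\left(-8\right) 131}{17633} - \frac{10586}{-4093} = \left(-1048\right) \frac{1}{17633} - - \frac{10586}{4093} = - \frac{1048}{17633} + \frac{10586}{4093} = \frac{182373474}{72171869}$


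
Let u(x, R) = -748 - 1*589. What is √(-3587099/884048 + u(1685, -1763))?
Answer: 5*I*√2620228264863/221012 ≈ 36.62*I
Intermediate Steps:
u(x, R) = -1337 (u(x, R) = -748 - 589 = -1337)
√(-3587099/884048 + u(1685, -1763)) = √(-3587099/884048 - 1337) = √(-1185559275/884048) = 5*I*√2620228264863/221012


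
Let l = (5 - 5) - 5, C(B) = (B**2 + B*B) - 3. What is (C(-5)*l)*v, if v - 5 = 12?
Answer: -3995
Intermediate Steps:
v = 17 (v = 5 + 12 = 17)
C(B) = -3 + 2*B**2 (C(B) = (B**2 + B**2) - 3 = 2*B**2 - 3 = -3 + 2*B**2)
l = -5 (l = 0 - 5 = -5)
(C(-5)*l)*v = ((-3 + 2*(-5)**2)*(-5))*17 = ((-3 + 2*25)*(-5))*17 = ((-3 + 50)*(-5))*17 = (47*(-5))*17 = -235*17 = -3995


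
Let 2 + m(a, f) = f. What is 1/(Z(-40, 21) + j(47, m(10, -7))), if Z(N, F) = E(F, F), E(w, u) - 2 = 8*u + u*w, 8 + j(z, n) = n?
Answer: 1/594 ≈ 0.0016835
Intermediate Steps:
m(a, f) = -2 + f
j(z, n) = -8 + n
E(w, u) = 2 + 8*u + u*w (E(w, u) = 2 + (8*u + u*w) = 2 + 8*u + u*w)
Z(N, F) = 2 + F² + 8*F (Z(N, F) = 2 + 8*F + F*F = 2 + 8*F + F² = 2 + F² + 8*F)
1/(Z(-40, 21) + j(47, m(10, -7))) = 1/((2 + 21² + 8*21) + (-8 + (-2 - 7))) = 1/((2 + 441 + 168) + (-8 - 9)) = 1/(611 - 17) = 1/594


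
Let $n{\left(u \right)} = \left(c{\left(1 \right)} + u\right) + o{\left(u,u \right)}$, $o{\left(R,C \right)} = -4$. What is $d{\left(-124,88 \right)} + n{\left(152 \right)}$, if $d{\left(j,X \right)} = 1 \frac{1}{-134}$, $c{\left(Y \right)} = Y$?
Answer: $\frac{19965}{134} \approx 148.99$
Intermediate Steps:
$d{\left(j,X \right)} = - \frac{1}{134}$ ($d{\left(j,X \right)} = 1 \left(- \frac{1}{134}\right) = - \frac{1}{134}$)
$n{\left(u \right)} = -3 + u$ ($n{\left(u \right)} = \left(1 + u\right) - 4 = -3 + u$)
$d{\left(-124,88 \right)} + n{\left(152 \right)} = - \frac{1}{134} + \left(-3 + 152\right) = - \frac{1}{134} + 149 = \frac{19965}{134}$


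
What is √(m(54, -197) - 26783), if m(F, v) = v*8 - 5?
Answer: 2*I*√7091 ≈ 168.42*I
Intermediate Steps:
m(F, v) = -5 + 8*v (m(F, v) = 8*v - 5 = -5 + 8*v)
√(m(54, -197) - 26783) = √((-5 + 8*(-197)) - 26783) = √((-5 - 1576) - 26783) = √(-1581 - 26783) = √(-28364) = 2*I*√7091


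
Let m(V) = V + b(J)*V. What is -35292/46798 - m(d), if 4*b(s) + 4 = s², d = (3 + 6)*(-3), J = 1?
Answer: 561189/93596 ≈ 5.9959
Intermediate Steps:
d = -27 (d = 9*(-3) = -27)
b(s) = -1 + s²/4
m(V) = V/4 (m(V) = V + (-1 + (¼)*1²)*V = V + (-1 + (¼)*1)*V = V + (-1 + ¼)*V = V - 3*V/4 = V/4)
-35292/46798 - m(d) = -35292/46798 - (-27)/4 = -35292*1/46798 - 1*(-27/4) = -17646/23399 + 27/4 = 561189/93596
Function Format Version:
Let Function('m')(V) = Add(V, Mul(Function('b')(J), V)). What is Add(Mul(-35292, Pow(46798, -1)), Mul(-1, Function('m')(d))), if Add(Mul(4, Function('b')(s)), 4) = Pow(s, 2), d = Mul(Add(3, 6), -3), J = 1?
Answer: Rational(561189, 93596) ≈ 5.9959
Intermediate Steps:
d = -27 (d = Mul(9, -3) = -27)
Function('b')(s) = Add(-1, Mul(Rational(1, 4), Pow(s, 2)))
Function('m')(V) = Mul(Rational(1, 4), V) (Function('m')(V) = Add(V, Mul(Add(-1, Mul(Rational(1, 4), Pow(1, 2))), V)) = Add(V, Mul(Add(-1, Mul(Rational(1, 4), 1)), V)) = Add(V, Mul(Add(-1, Rational(1, 4)), V)) = Add(V, Mul(Rational(-3, 4), V)) = Mul(Rational(1, 4), V))
Add(Mul(-35292, Pow(46798, -1)), Mul(-1, Function('m')(d))) = Add(Mul(-35292, Pow(46798, -1)), Mul(-1, Mul(Rational(1, 4), -27))) = Add(Mul(-35292, Rational(1, 46798)), Mul(-1, Rational(-27, 4))) = Add(Rational(-17646, 23399), Rational(27, 4)) = Rational(561189, 93596)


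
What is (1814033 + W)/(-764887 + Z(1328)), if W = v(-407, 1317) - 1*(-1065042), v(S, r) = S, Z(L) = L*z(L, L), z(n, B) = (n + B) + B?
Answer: 2878668/4525865 ≈ 0.63605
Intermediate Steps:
z(n, B) = n + 2*B (z(n, B) = (B + n) + B = n + 2*B)
Z(L) = 3*L² (Z(L) = L*(L + 2*L) = L*(3*L) = 3*L²)
W = 1064635 (W = -407 - 1*(-1065042) = -407 + 1065042 = 1064635)
(1814033 + W)/(-764887 + Z(1328)) = (1814033 + 1064635)/(-764887 + 3*1328²) = 2878668/(-764887 + 3*1763584) = 2878668/(-764887 + 5290752) = 2878668/4525865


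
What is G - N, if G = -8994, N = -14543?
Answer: 5549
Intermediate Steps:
G - N = -8994 - 1*(-14543) = -8994 + 14543 = 5549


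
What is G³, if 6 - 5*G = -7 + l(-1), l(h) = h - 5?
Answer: 6859/125 ≈ 54.872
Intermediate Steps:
l(h) = -5 + h
G = 19/5 (G = 6/5 - (-7 + (-5 - 1))/5 = 6/5 - (-7 - 6)/5 = 6/5 - ⅕*(-13) = 6/5 + 13/5 = 19/5 ≈ 3.8000)
G³ = (19/5)³ = 6859/125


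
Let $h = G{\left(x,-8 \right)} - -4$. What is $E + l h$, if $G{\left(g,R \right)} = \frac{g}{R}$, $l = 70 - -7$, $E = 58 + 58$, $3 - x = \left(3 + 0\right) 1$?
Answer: $424$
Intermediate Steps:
$x = 0$ ($x = 3 - \left(3 + 0\right) 1 = 3 - 3 \cdot 1 = 3 - 3 = 0$)
$E = 116$
$l = 77$ ($l = 70 + 7 = 77$)
$h = 4$ ($h = \frac{0}{-8} - -4 = 0 \left(- \frac{1}{8}\right) + 4 = 0 + 4 = 4$)
$E + l h = 116 + 77 \cdot 4 = 116 + 308 = 424$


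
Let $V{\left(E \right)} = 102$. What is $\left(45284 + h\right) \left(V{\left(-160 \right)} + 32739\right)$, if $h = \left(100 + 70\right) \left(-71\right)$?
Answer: $1090780974$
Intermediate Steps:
$h = -12070$ ($h = 170 \left(-71\right) = -12070$)
$\left(45284 + h\right) \left(V{\left(-160 \right)} + 32739\right) = \left(45284 - 12070\right) \left(102 + 32739\right) = 33214 \cdot 32841 = 1090780974$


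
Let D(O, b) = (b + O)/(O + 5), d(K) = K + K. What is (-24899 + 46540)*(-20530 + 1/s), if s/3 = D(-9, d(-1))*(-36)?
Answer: -131954071451/297 ≈ -4.4429e+8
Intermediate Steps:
d(K) = 2*K
D(O, b) = (O + b)/(5 + O)
s = -297 (s = 3*(((-9 + 2*(-1))/(5 - 9))*(-36)) = 3*(((-9 - 2)/(-4))*(-36)) = 3*(-1/4*(-11)*(-36)) = 3*((11/4)*(-36)) = 3*(-99) = -297)
(-24899 + 46540)*(-20530 + 1/s) = (-24899 + 46540)*(-20530 + 1/(-297)) = 21641*(-20530 - 1/297) = 21641*(-6097411/297) = -131954071451/297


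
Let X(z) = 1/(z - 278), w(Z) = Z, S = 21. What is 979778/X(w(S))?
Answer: -251802946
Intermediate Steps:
X(z) = 1/(-278 + z)
979778/X(w(S)) = 979778/(1/(-278 + 21)) = 979778/(1/(-257)) = 979778/(-1/257) = 979778*(-257) = -251802946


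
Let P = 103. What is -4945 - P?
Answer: -5048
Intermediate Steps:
-4945 - P = -4945 - 1*103 = -4945 - 103 = -5048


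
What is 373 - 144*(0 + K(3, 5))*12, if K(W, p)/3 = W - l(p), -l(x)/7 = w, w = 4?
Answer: -160331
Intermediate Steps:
l(x) = -28 (l(x) = -7*4 = -28)
K(W, p) = 84 + 3*W (K(W, p) = 3*(W - 1*(-28)) = 3*(W + 28) = 3*(28 + W) = 84 + 3*W)
373 - 144*(0 + K(3, 5))*12 = 373 - 144*(0 + (84 + 3*3))*12 = 373 - 144*(0 + (84 + 9))*12 = 373 - 144*(0 + 93)*12 = 373 - 13392*12 = 373 - 144*1116 = 373 - 160704 = -160331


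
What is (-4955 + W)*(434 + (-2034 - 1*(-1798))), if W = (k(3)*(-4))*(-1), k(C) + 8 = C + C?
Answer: -982674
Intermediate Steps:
k(C) = -8 + 2*C (k(C) = -8 + (C + C) = -8 + 2*C)
W = -8 (W = ((-8 + 2*3)*(-4))*(-1) = ((-8 + 6)*(-4))*(-1) = -2*(-4)*(-1) = 8*(-1) = -8)
(-4955 + W)*(434 + (-2034 - 1*(-1798))) = (-4955 - 8)*(434 + (-2034 - 1*(-1798))) = -4963*(434 + (-2034 + 1798)) = -4963*(434 - 236) = -4963*198 = -982674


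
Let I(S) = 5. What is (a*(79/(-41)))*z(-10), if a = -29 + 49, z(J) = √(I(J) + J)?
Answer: -1580*I*√5/41 ≈ -86.17*I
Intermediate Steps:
z(J) = √(5 + J)
a = 20
(a*(79/(-41)))*z(-10) = (20*(79/(-41)))*√(5 - 10) = (20*(79*(-1/41)))*√(-5) = (20*(-79/41))*(I*√5) = -1580*I*√5/41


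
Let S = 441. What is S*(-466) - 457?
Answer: -205963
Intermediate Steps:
S*(-466) - 457 = 441*(-466) - 457 = -205506 - 457 = -205963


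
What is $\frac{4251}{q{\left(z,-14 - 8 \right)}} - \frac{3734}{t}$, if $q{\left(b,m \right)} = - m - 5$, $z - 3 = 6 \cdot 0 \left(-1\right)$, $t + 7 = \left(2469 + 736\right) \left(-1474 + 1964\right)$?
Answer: $\frac{392699395}{1570443} \approx 250.06$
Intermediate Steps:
$t = 1570443$ ($t = -7 + \left(2469 + 736\right) \left(-1474 + 1964\right) = -7 + 3205 \cdot 490 = -7 + 1570450 = 1570443$)
$z = 3$ ($z = 3 + 6 \cdot 0 \left(-1\right) = 3 + 0 \left(-1\right) = 3 + 0 = 3$)
$q{\left(b,m \right)} = -5 - m$
$\frac{4251}{q{\left(z,-14 - 8 \right)}} - \frac{3734}{t} = \frac{4251}{-5 - \left(-14 - 8\right)} - \frac{3734}{1570443} = \frac{4251}{-5 - -22} - \frac{3734}{1570443} = \frac{4251}{-5 + 22} - \frac{3734}{1570443} = \frac{4251}{17} - \frac{3734}{1570443} = \frac{392699395}{1570443}$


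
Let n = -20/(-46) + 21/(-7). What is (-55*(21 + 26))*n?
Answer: 152515/23 ≈ 6631.1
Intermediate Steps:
n = -59/23 (n = -20*(-1/46) + 21*(-⅐) = 10/23 - 3 = -59/23 ≈ -2.5652)
(-55*(21 + 26))*n = -55*(21 + 26)*(-59/23) = -55*47*(-59/23) = -2585*(-59/23) = 152515/23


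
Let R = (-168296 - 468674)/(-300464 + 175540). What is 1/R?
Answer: 62462/318485 ≈ 0.19612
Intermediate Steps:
R = 318485/62462 (R = -636970/(-124924) = -636970*(-1/124924) = 318485/62462 ≈ 5.0989)
1/R = 1/(318485/62462) = 62462/318485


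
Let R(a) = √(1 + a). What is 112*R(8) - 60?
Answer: 276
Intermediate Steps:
112*R(8) - 60 = 112*√(1 + 8) - 60 = 112*√9 - 60 = 112*3 - 60 = 336 - 60 = 276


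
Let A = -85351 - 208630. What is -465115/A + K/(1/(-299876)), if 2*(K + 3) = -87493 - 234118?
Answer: 14176531036203941/293981 ≈ 4.8223e+10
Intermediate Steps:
A = -293981
K = -321617/2 (K = -3 + (-87493 - 234118)/2 = -3 + (½)*(-321611) = -3 - 321611/2 = -321617/2 ≈ -1.6081e+5)
-465115/A + K/(1/(-299876)) = -465115/(-293981) - 321617/(2*(1/(-299876))) = -465115*(-1/293981) - 321617/(2*(-1/299876)) = 465115/293981 - 321617/2*(-299876) = 465115/293981 + 48222609746 = 14176531036203941/293981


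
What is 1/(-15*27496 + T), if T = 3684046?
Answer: 1/3271606 ≈ 3.0566e-7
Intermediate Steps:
1/(-15*27496 + T) = 1/(-15*27496 + 3684046) = 1/(-412440 + 3684046) = 1/3271606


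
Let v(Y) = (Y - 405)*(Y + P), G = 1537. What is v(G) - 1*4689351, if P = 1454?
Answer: -1303539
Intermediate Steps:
v(Y) = (-405 + Y)*(1454 + Y) (v(Y) = (Y - 405)*(Y + 1454) = (-405 + Y)*(1454 + Y))
v(G) - 1*4689351 = (-588870 + 1537**2 + 1049*1537) - 1*4689351 = (-588870 + 2362369 + 1612313) - 4689351 = 3385812 - 4689351 = -1303539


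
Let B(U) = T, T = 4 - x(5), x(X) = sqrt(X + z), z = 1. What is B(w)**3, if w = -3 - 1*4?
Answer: (4 - sqrt(6))**3 ≈ 3.7276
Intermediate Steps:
x(X) = sqrt(1 + X) (x(X) = sqrt(X + 1) = sqrt(1 + X))
w = -7 (w = -3 - 4 = -7)
T = 4 - sqrt(6) (T = 4 - sqrt(1 + 5) = 4 - sqrt(6) ≈ 1.5505)
B(U) = 4 - sqrt(6)
B(w)**3 = (4 - sqrt(6))**3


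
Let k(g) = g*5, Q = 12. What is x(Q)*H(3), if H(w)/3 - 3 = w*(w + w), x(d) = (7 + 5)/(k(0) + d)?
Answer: 63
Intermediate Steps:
k(g) = 5*g
x(d) = 12/d (x(d) = (7 + 5)/(5*0 + d) = 12/(0 + d) = 12/d)
H(w) = 9 + 6*w**2 (H(w) = 9 + 3*(w*(w + w)) = 9 + 3*(w*(2*w)) = 9 + 3*(2*w**2) = 9 + 6*w**2)
x(Q)*H(3) = (12/12)*(9 + 6*3**2) = (12*(1/12))*(9 + 6*9) = 1*(9 + 54) = 1*63 = 63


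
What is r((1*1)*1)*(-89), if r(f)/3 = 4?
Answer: -1068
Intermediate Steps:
r(f) = 12 (r(f) = 3*4 = 12)
r((1*1)*1)*(-89) = 12*(-89) = -1068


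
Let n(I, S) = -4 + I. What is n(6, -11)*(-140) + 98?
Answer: -182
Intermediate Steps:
n(6, -11)*(-140) + 98 = (-4 + 6)*(-140) + 98 = 2*(-140) + 98 = -280 + 98 = -182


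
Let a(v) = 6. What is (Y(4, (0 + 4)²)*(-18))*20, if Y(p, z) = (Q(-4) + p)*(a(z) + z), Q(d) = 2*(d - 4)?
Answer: 95040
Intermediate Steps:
Q(d) = -8 + 2*d (Q(d) = 2*(-4 + d) = -8 + 2*d)
Y(p, z) = (-16 + p)*(6 + z) (Y(p, z) = ((-8 + 2*(-4)) + p)*(6 + z) = ((-8 - 8) + p)*(6 + z) = (-16 + p)*(6 + z))
(Y(4, (0 + 4)²)*(-18))*20 = ((-96 - 16*(0 + 4)² + 6*4 + 4*(0 + 4)²)*(-18))*20 = ((-96 - 16*4² + 24 + 4*4²)*(-18))*20 = ((-96 - 16*16 + 24 + 4*16)*(-18))*20 = ((-96 - 256 + 24 + 64)*(-18))*20 = -264*(-18)*20 = 4752*20 = 95040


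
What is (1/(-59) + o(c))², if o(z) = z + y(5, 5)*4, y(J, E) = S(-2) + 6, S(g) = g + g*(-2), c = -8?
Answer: 2002225/3481 ≈ 575.19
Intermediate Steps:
S(g) = -g (S(g) = g - 2*g = -g)
y(J, E) = 8 (y(J, E) = -1*(-2) + 6 = 2 + 6 = 8)
o(z) = 32 + z (o(z) = z + 8*4 = z + 32 = 32 + z)
(1/(-59) + o(c))² = (1/(-59) + (32 - 8))² = (-1/59 + 24)² = (1415/59)² = 2002225/3481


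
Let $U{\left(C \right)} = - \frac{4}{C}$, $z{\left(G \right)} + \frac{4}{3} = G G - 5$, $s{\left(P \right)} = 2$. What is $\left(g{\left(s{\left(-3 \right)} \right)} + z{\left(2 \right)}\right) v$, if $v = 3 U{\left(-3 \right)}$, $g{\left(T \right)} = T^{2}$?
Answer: $\frac{20}{3} \approx 6.6667$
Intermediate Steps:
$z{\left(G \right)} = - \frac{19}{3} + G^{2}$ ($z{\left(G \right)} = - \frac{4}{3} + \left(G G - 5\right) = - \frac{4}{3} + \left(G^{2} - 5\right) = - \frac{4}{3} + \left(-5 + G^{2}\right) = - \frac{19}{3} + G^{2}$)
$v = 4$ ($v = 3 \left(- \frac{4}{-3}\right) = 3 \left(\left(-4\right) \left(- \frac{1}{3}\right)\right) = 3 \cdot \frac{4}{3} = 4$)
$\left(g{\left(s{\left(-3 \right)} \right)} + z{\left(2 \right)}\right) v = \left(2^{2} - \left(\frac{19}{3} - 2^{2}\right)\right) 4 = \left(4 + \left(- \frac{19}{3} + 4\right)\right) 4 = \left(4 - \frac{7}{3}\right) 4 = \frac{5}{3} \cdot 4 = \frac{20}{3}$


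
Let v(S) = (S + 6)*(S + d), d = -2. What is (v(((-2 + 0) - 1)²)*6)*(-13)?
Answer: -8190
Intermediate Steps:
v(S) = (-2 + S)*(6 + S) (v(S) = (S + 6)*(S - 2) = (6 + S)*(-2 + S) = (-2 + S)*(6 + S))
(v(((-2 + 0) - 1)²)*6)*(-13) = ((-12 + (((-2 + 0) - 1)²)² + 4*((-2 + 0) - 1)²)*6)*(-13) = ((-12 + ((-2 - 1)²)² + 4*(-2 - 1)²)*6)*(-13) = ((-12 + ((-3)²)² + 4*(-3)²)*6)*(-13) = ((-12 + 9² + 4*9)*6)*(-13) = ((-12 + 81 + 36)*6)*(-13) = (105*6)*(-13) = 630*(-13) = -8190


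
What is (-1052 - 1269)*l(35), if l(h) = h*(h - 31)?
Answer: -324940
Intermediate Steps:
l(h) = h*(-31 + h)
(-1052 - 1269)*l(35) = (-1052 - 1269)*(35*(-31 + 35)) = -81235*4 = -2321*140 = -324940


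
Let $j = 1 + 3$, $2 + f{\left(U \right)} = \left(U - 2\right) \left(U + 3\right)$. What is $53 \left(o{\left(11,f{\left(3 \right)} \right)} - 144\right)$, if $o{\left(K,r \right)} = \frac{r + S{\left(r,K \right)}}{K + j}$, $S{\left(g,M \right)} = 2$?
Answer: $- \frac{38054}{5} \approx -7610.8$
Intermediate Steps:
$f{\left(U \right)} = -2 + \left(-2 + U\right) \left(3 + U\right)$ ($f{\left(U \right)} = -2 + \left(U - 2\right) \left(U + 3\right) = -2 + \left(-2 + U\right) \left(3 + U\right)$)
$j = 4$
$o{\left(K,r \right)} = \frac{2 + r}{4 + K}$ ($o{\left(K,r \right)} = \frac{r + 2}{K + 4} = \frac{2 + r}{4 + K}$)
$53 \left(o{\left(11,f{\left(3 \right)} \right)} - 144\right) = 53 \left(\frac{2 + \left(-8 + 3 + 3^{2}\right)}{4 + 11} - 144\right) = 53 \left(\frac{2 + \left(-8 + 3 + 9\right)}{15} - 144\right) = 53 \left(\frac{2 + 4}{15} - 144\right) = 53 \left(\frac{1}{15} \cdot 6 - 144\right) = 53 \left(\frac{2}{5} - 144\right) = 53 \left(- \frac{718}{5}\right) = - \frac{38054}{5}$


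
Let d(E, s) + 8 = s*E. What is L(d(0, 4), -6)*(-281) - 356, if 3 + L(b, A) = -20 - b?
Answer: 3859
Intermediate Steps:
d(E, s) = -8 + E*s (d(E, s) = -8 + s*E = -8 + E*s)
L(b, A) = -23 - b (L(b, A) = -3 + (-20 - b) = -23 - b)
L(d(0, 4), -6)*(-281) - 356 = (-23 - (-8 + 0*4))*(-281) - 356 = (-23 - (-8 + 0))*(-281) - 356 = (-23 - 1*(-8))*(-281) - 356 = (-23 + 8)*(-281) - 356 = -15*(-281) - 356 = 4215 - 356 = 3859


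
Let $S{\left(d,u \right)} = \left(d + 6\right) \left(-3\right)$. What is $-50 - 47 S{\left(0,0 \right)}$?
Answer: $796$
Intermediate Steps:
$S{\left(d,u \right)} = -18 - 3 d$ ($S{\left(d,u \right)} = \left(6 + d\right) \left(-3\right) = -18 - 3 d$)
$-50 - 47 S{\left(0,0 \right)} = -50 - 47 \left(-18 - 0\right) = -50 - 47 \left(-18 + 0\right) = -50 - -846 = -50 + 846 = 796$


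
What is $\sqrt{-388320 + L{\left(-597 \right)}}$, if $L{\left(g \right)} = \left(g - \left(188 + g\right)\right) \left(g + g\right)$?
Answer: $2 i \sqrt{40962} \approx 404.78 i$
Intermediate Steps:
$L{\left(g \right)} = - 376 g$ ($L{\left(g \right)} = - 188 \cdot 2 g = - 376 g$)
$\sqrt{-388320 + L{\left(-597 \right)}} = \sqrt{-388320 - -224472} = \sqrt{-388320 + 224472} = \sqrt{-163848} = 2 i \sqrt{40962}$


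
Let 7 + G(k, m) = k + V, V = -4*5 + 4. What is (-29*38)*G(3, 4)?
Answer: 22040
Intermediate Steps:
V = -16 (V = -20 + 4 = -16)
G(k, m) = -23 + k (G(k, m) = -7 + (k - 16) = -7 + (-16 + k) = -23 + k)
(-29*38)*G(3, 4) = (-29*38)*(-23 + 3) = -1102*(-20) = 22040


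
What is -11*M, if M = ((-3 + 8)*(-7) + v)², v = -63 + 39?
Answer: -38291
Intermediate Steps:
v = -24
M = 3481 (M = ((-3 + 8)*(-7) - 24)² = (5*(-7) - 24)² = (-35 - 24)² = (-59)² = 3481)
-11*M = -11*3481 = -38291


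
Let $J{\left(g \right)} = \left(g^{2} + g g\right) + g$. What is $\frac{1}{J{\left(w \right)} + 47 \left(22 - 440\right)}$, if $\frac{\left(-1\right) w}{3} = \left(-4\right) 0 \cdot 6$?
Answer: $- \frac{1}{19646} \approx -5.0901 \cdot 10^{-5}$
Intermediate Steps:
$w = 0$ ($w = - 3 \left(-4\right) 0 \cdot 6 = - 3 \cdot 0 \cdot 6 = \left(-3\right) 0 = 0$)
$J{\left(g \right)} = g + 2 g^{2}$ ($J{\left(g \right)} = \left(g^{2} + g^{2}\right) + g = 2 g^{2} + g = g + 2 g^{2}$)
$\frac{1}{J{\left(w \right)} + 47 \left(22 - 440\right)} = \frac{1}{0 \left(1 + 2 \cdot 0\right) + 47 \left(22 - 440\right)} = \frac{1}{0 \left(1 + 0\right) + 47 \left(22 - 440\right)} = \frac{1}{0 \cdot 1 + 47 \left(-418\right)} = \frac{1}{0 - 19646} = \frac{1}{-19646} = - \frac{1}{19646}$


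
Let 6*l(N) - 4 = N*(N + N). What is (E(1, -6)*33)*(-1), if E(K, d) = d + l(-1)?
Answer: 165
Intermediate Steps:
l(N) = ⅔ + N²/3 (l(N) = ⅔ + (N*(N + N))/6 = ⅔ + (N*(2*N))/6 = ⅔ + (2*N²)/6 = ⅔ + N²/3)
E(K, d) = 1 + d (E(K, d) = d + (⅔ + (⅓)*(-1)²) = d + (⅔ + (⅓)*1) = d + (⅔ + ⅓) = d + 1 = 1 + d)
(E(1, -6)*33)*(-1) = ((1 - 6)*33)*(-1) = -5*33*(-1) = -165*(-1) = 165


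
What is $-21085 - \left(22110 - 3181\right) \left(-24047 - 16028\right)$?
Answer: $758558590$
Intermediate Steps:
$-21085 - \left(22110 - 3181\right) \left(-24047 - 16028\right) = -21085 - 18929 \left(-40075\right) = -21085 - -758579675 = -21085 + 758579675 = 758558590$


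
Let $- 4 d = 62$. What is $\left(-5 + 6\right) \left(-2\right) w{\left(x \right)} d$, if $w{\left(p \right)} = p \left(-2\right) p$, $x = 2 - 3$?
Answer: $-62$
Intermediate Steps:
$x = -1$
$d = - \frac{31}{2}$ ($d = \left(- \frac{1}{4}\right) 62 = - \frac{31}{2} \approx -15.5$)
$w{\left(p \right)} = - 2 p^{2}$ ($w{\left(p \right)} = - 2 p p = - 2 p^{2}$)
$\left(-5 + 6\right) \left(-2\right) w{\left(x \right)} d = \left(-5 + 6\right) \left(-2\right) \left(- 2 \left(-1\right)^{2}\right) \left(- \frac{31}{2}\right) = 1 \left(-2\right) \left(\left(-2\right) 1\right) \left(- \frac{31}{2}\right) = \left(-2\right) \left(-2\right) \left(- \frac{31}{2}\right) = 4 \left(- \frac{31}{2}\right) = -62$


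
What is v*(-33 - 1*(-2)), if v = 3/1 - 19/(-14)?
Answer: -1891/14 ≈ -135.07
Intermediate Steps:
v = 61/14 (v = 3*1 - 19*(-1/14) = 3 + 19/14 = 61/14 ≈ 4.3571)
v*(-33 - 1*(-2)) = 61*(-33 - 1*(-2))/14 = 61*(-33 + 2)/14 = (61/14)*(-31) = -1891/14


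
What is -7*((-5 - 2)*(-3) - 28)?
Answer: 49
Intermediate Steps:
-7*((-5 - 2)*(-3) - 28) = -7*(-7*(-3) - 28) = -7*(21 - 28) = -7*(-7) = 49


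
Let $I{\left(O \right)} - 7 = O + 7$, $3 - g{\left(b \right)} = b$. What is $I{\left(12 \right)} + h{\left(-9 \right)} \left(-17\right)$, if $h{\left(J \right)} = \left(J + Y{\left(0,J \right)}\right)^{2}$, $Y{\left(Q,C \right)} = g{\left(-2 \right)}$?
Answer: $-246$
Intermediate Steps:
$g{\left(b \right)} = 3 - b$
$Y{\left(Q,C \right)} = 5$ ($Y{\left(Q,C \right)} = 3 - -2 = 3 + 2 = 5$)
$h{\left(J \right)} = \left(5 + J\right)^{2}$ ($h{\left(J \right)} = \left(J + 5\right)^{2} = \left(5 + J\right)^{2}$)
$I{\left(O \right)} = 14 + O$ ($I{\left(O \right)} = 7 + \left(O + 7\right) = 7 + \left(7 + O\right) = 14 + O$)
$I{\left(12 \right)} + h{\left(-9 \right)} \left(-17\right) = \left(14 + 12\right) + \left(5 - 9\right)^{2} \left(-17\right) = 26 + \left(-4\right)^{2} \left(-17\right) = 26 + 16 \left(-17\right) = 26 - 272 = -246$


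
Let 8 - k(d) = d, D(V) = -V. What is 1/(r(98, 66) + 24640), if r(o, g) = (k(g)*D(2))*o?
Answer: 1/36008 ≈ 2.7772e-5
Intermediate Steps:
k(d) = 8 - d
r(o, g) = o*(-16 + 2*g) (r(o, g) = ((8 - g)*(-1*2))*o = ((8 - g)*(-2))*o = (-16 + 2*g)*o = o*(-16 + 2*g))
1/(r(98, 66) + 24640) = 1/(2*98*(-8 + 66) + 24640) = 1/(2*98*58 + 24640) = 1/(11368 + 24640) = 1/36008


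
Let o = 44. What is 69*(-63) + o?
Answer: -4303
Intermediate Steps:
69*(-63) + o = 69*(-63) + 44 = -4347 + 44 = -4303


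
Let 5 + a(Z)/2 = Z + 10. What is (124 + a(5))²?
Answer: 20736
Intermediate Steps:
a(Z) = 10 + 2*Z (a(Z) = -10 + 2*(Z + 10) = -10 + 2*(10 + Z) = -10 + (20 + 2*Z) = 10 + 2*Z)
(124 + a(5))² = (124 + (10 + 2*5))² = (124 + (10 + 10))² = (124 + 20)² = 144² = 20736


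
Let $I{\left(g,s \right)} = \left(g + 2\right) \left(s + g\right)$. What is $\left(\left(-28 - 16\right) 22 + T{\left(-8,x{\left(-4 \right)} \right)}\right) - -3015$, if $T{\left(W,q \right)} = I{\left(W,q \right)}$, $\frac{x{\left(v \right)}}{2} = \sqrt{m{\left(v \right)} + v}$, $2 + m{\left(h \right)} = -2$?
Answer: $2095 - 24 i \sqrt{2} \approx 2095.0 - 33.941 i$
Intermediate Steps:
$m{\left(h \right)} = -4$ ($m{\left(h \right)} = -2 - 2 = -4$)
$I{\left(g,s \right)} = \left(2 + g\right) \left(g + s\right)$
$x{\left(v \right)} = 2 \sqrt{-4 + v}$
$T{\left(W,q \right)} = W^{2} + 2 W + 2 q + W q$
$\left(\left(-28 - 16\right) 22 + T{\left(-8,x{\left(-4 \right)} \right)}\right) - -3015 = \left(\left(-28 - 16\right) 22 + \left(\left(-8\right)^{2} + 2 \left(-8\right) + 2 \cdot 2 \sqrt{-4 - 4} - 8 \cdot 2 \sqrt{-4 - 4}\right)\right) - -3015 = \left(\left(-44\right) 22 + \left(64 - 16 + 2 \cdot 2 \sqrt{-8} - 8 \cdot 2 \sqrt{-8}\right)\right) + 3015 = \left(-968 + \left(64 - 16 + 2 \cdot 2 \cdot 2 i \sqrt{2} - 8 \cdot 2 \cdot 2 i \sqrt{2}\right)\right) + 3015 = \left(-968 + \left(64 - 16 + 2 \cdot 4 i \sqrt{2} - 8 \cdot 4 i \sqrt{2}\right)\right) + 3015 = \left(-968 + \left(64 - 16 + 8 i \sqrt{2} - 32 i \sqrt{2}\right)\right) + 3015 = \left(-968 + \left(48 - 24 i \sqrt{2}\right)\right) + 3015 = \left(-920 - 24 i \sqrt{2}\right) + 3015 = 2095 - 24 i \sqrt{2}$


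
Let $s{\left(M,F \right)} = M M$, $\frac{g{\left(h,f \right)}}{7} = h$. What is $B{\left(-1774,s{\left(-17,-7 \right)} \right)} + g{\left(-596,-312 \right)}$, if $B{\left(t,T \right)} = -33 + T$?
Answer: $-3916$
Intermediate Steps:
$g{\left(h,f \right)} = 7 h$
$s{\left(M,F \right)} = M^{2}$
$B{\left(-1774,s{\left(-17,-7 \right)} \right)} + g{\left(-596,-312 \right)} = \left(-33 + \left(-17\right)^{2}\right) + 7 \left(-596\right) = \left(-33 + 289\right) - 4172 = 256 - 4172 = -3916$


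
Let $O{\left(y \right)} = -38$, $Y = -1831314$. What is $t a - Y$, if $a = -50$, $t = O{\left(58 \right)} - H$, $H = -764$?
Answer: $1795014$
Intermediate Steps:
$t = 726$ ($t = -38 - -764 = -38 + 764 = 726$)
$t a - Y = 726 \left(-50\right) - -1831314 = -36300 + 1831314 = 1795014$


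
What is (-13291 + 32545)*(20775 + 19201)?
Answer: 769697904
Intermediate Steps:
(-13291 + 32545)*(20775 + 19201) = 19254*39976 = 769697904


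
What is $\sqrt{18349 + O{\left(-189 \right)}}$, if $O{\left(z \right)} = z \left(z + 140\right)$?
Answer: $\sqrt{27610} \approx 166.16$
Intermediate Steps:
$O{\left(z \right)} = z \left(140 + z\right)$
$\sqrt{18349 + O{\left(-189 \right)}} = \sqrt{18349 - 189 \left(140 - 189\right)} = \sqrt{18349 - -9261} = \sqrt{18349 + 9261} = \sqrt{27610}$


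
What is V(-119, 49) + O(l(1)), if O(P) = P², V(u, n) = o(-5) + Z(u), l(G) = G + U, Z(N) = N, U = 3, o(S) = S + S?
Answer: -113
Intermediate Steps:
o(S) = 2*S
l(G) = 3 + G (l(G) = G + 3 = 3 + G)
V(u, n) = -10 + u (V(u, n) = 2*(-5) + u = -10 + u)
V(-119, 49) + O(l(1)) = (-10 - 119) + (3 + 1)² = -129 + 4² = -129 + 16 = -113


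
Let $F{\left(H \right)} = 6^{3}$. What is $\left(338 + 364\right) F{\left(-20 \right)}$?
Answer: $151632$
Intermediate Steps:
$F{\left(H \right)} = 216$
$\left(338 + 364\right) F{\left(-20 \right)} = \left(338 + 364\right) 216 = 702 \cdot 216 = 151632$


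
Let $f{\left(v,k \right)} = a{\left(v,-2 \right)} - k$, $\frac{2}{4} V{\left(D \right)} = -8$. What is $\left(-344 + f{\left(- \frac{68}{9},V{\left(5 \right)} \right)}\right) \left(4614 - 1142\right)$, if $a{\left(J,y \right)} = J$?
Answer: $- \frac{10485440}{9} \approx -1.165 \cdot 10^{6}$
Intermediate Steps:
$V{\left(D \right)} = -16$ ($V{\left(D \right)} = 2 \left(-8\right) = -16$)
$f{\left(v,k \right)} = v - k$
$\left(-344 + f{\left(- \frac{68}{9},V{\left(5 \right)} \right)}\right) \left(4614 - 1142\right) = \left(-344 - \left(-16 + \frac{68}{9}\right)\right) \left(4614 - 1142\right) = \left(-344 + \left(\left(-68\right) \frac{1}{9} + 16\right)\right) 3472 = \left(-344 + \left(- \frac{68}{9} + 16\right)\right) 3472 = \left(-344 + \frac{76}{9}\right) 3472 = \left(- \frac{3020}{9}\right) 3472 = - \frac{10485440}{9}$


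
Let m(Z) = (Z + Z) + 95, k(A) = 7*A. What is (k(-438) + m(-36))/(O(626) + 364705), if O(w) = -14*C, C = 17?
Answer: -3043/364467 ≈ -0.0083492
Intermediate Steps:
O(w) = -238 (O(w) = -14*17 = -238)
m(Z) = 95 + 2*Z (m(Z) = 2*Z + 95 = 95 + 2*Z)
(k(-438) + m(-36))/(O(626) + 364705) = (7*(-438) + (95 + 2*(-36)))/(-238 + 364705) = (-3066 + (95 - 72))/364467 = (-3066 + 23)*(1/364467) = -3043*1/364467 = -3043/364467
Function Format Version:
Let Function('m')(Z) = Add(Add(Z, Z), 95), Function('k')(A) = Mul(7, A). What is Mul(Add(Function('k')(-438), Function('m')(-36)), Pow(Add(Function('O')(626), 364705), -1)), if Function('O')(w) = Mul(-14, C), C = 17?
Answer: Rational(-3043, 364467) ≈ -0.0083492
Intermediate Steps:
Function('O')(w) = -238 (Function('O')(w) = Mul(-14, 17) = -238)
Function('m')(Z) = Add(95, Mul(2, Z)) (Function('m')(Z) = Add(Mul(2, Z), 95) = Add(95, Mul(2, Z)))
Mul(Add(Function('k')(-438), Function('m')(-36)), Pow(Add(Function('O')(626), 364705), -1)) = Mul(Add(Mul(7, -438), Add(95, Mul(2, -36))), Pow(Add(-238, 364705), -1)) = Mul(Add(-3066, Add(95, -72)), Pow(364467, -1)) = Mul(Add(-3066, 23), Rational(1, 364467)) = Mul(-3043, Rational(1, 364467)) = Rational(-3043, 364467)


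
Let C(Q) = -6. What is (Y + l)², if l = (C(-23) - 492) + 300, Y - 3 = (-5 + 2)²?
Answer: 34596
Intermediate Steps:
Y = 12 (Y = 3 + (-5 + 2)² = 3 + (-3)² = 3 + 9 = 12)
l = -198 (l = (-6 - 492) + 300 = -498 + 300 = -198)
(Y + l)² = (12 - 198)² = (-186)² = 34596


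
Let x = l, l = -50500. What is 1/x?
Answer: -1/50500 ≈ -1.9802e-5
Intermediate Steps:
x = -50500
1/x = 1/(-50500) = -1/50500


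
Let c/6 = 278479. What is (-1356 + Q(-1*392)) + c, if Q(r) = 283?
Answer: 1669801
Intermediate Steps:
c = 1670874 (c = 6*278479 = 1670874)
(-1356 + Q(-1*392)) + c = (-1356 + 283) + 1670874 = -1073 + 1670874 = 1669801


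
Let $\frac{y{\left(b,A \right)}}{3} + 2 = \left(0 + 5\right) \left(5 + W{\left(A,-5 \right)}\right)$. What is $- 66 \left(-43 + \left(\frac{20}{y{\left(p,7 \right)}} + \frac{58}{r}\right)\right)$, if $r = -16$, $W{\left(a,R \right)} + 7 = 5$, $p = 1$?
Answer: $\frac{158257}{52} \approx 3043.4$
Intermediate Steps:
$W{\left(a,R \right)} = -2$ ($W{\left(a,R \right)} = -7 + 5 = -2$)
$y{\left(b,A \right)} = 39$ ($y{\left(b,A \right)} = -6 + 3 \left(0 + 5\right) \left(5 - 2\right) = -6 + 3 \cdot 5 \cdot 3 = -6 + 3 \cdot 15 = -6 + 45 = 39$)
$- 66 \left(-43 + \left(\frac{20}{y{\left(p,7 \right)}} + \frac{58}{r}\right)\right) = - 66 \left(-43 + \left(\frac{20}{39} + \frac{58}{-16}\right)\right) = - 66 \left(-43 + \left(20 \cdot \frac{1}{39} + 58 \left(- \frac{1}{16}\right)\right)\right) = - 66 \left(-43 + \left(\frac{20}{39} - \frac{29}{8}\right)\right) = - 66 \left(-43 - \frac{971}{312}\right) = \left(-66\right) \left(- \frac{14387}{312}\right) = \frac{158257}{52}$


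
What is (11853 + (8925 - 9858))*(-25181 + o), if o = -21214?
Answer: -506633400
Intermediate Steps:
(11853 + (8925 - 9858))*(-25181 + o) = (11853 + (8925 - 9858))*(-25181 - 21214) = (11853 - 933)*(-46395) = 10920*(-46395) = -506633400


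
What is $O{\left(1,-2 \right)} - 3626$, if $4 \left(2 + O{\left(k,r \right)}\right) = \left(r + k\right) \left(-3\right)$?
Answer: $- \frac{14509}{4} \approx -3627.3$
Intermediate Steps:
$O{\left(k,r \right)} = -2 - \frac{3 k}{4} - \frac{3 r}{4}$ ($O{\left(k,r \right)} = -2 + \frac{\left(r + k\right) \left(-3\right)}{4} = -2 + \frac{\left(k + r\right) \left(-3\right)}{4} = -2 + \frac{- 3 k - 3 r}{4} = -2 - \left(\frac{3 k}{4} + \frac{3 r}{4}\right) = -2 - \frac{3 k}{4} - \frac{3 r}{4}$)
$O{\left(1,-2 \right)} - 3626 = \left(-2 - \frac{3}{4} - - \frac{3}{2}\right) - 3626 = \left(-2 - \frac{3}{4} + \frac{3}{2}\right) - 3626 = - \frac{5}{4} - 3626 = - \frac{14509}{4}$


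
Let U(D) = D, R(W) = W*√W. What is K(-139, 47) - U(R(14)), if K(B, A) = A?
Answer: 47 - 14*√14 ≈ -5.3832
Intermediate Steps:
R(W) = W^(3/2)
K(-139, 47) - U(R(14)) = 47 - 14^(3/2) = 47 - 14*√14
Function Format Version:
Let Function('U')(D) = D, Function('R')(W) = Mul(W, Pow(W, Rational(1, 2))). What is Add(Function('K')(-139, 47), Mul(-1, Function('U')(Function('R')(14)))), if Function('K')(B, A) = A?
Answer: Add(47, Mul(-14, Pow(14, Rational(1, 2)))) ≈ -5.3832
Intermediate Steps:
Function('R')(W) = Pow(W, Rational(3, 2))
Add(Function('K')(-139, 47), Mul(-1, Function('U')(Function('R')(14)))) = Add(47, Mul(-1, Pow(14, Rational(3, 2)))) = Add(47, Mul(-1, Mul(14, Pow(14, Rational(1, 2))))) = Add(47, Mul(-14, Pow(14, Rational(1, 2))))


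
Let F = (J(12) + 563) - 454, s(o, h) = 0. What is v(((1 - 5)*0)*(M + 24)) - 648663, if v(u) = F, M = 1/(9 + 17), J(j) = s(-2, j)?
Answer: -648554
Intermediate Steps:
J(j) = 0
M = 1/26 ≈ 0.038462
F = 109 (F = (0 + 563) - 454 = 563 - 454 = 109)
v(u) = 109
v(((1 - 5)*0)*(M + 24)) - 648663 = 109 - 648663 = -648554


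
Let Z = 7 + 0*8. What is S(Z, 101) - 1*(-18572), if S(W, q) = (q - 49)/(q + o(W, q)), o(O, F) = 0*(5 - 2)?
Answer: 1875824/101 ≈ 18573.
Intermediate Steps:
o(O, F) = 0 (o(O, F) = 0*3 = 0)
Z = 7 (Z = 7 + 0 = 7)
S(W, q) = (-49 + q)/q (S(W, q) = (q - 49)/(q + 0) = (-49 + q)/q)
S(Z, 101) - 1*(-18572) = (-49 + 101)/101 - 1*(-18572) = (1/101)*52 + 18572 = 52/101 + 18572 = 1875824/101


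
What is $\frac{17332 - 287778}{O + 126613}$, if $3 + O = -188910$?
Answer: $\frac{135223}{31150} \approx 4.341$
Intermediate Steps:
$O = -188913$ ($O = -3 - 188910 = -188913$)
$\frac{17332 - 287778}{O + 126613} = \frac{17332 - 287778}{-188913 + 126613} = - \frac{270446}{-62300} = \left(-270446\right) \left(- \frac{1}{62300}\right) = \frac{135223}{31150}$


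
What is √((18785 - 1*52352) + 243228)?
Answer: √209661 ≈ 457.89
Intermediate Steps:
√((18785 - 1*52352) + 243228) = √((18785 - 52352) + 243228) = √(-33567 + 243228) = √209661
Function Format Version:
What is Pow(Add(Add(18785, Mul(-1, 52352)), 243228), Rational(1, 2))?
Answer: Pow(209661, Rational(1, 2)) ≈ 457.89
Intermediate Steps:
Pow(Add(Add(18785, Mul(-1, 52352)), 243228), Rational(1, 2)) = Pow(Add(Add(18785, -52352), 243228), Rational(1, 2)) = Pow(Add(-33567, 243228), Rational(1, 2)) = Pow(209661, Rational(1, 2))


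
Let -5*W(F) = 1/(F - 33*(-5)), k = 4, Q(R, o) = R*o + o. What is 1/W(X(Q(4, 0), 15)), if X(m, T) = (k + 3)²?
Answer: -1070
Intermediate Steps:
Q(R, o) = o + R*o
X(m, T) = 49 (X(m, T) = (4 + 3)² = 7² = 49)
W(F) = -1/(5*(165 + F)) (W(F) = -1/(5*(F - 33*(-5))) = -1/(5*(F + 165)) = -1/(5*(165 + F)))
1/W(X(Q(4, 0), 15)) = 1/(-1/(825 + 5*49)) = 1/(-1/(825 + 245)) = 1/(-1/1070) = -1070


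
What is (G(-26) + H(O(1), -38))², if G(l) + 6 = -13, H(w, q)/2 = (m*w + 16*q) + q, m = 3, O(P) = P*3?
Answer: 1671849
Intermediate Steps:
O(P) = 3*P
H(w, q) = 6*w + 34*q (H(w, q) = 2*((3*w + 16*q) + q) = 2*(3*w + 17*q) = 6*w + 34*q)
G(l) = -19 (G(l) = -6 - 13 = -19)
(G(-26) + H(O(1), -38))² = (-19 + (6*(3*1) + 34*(-38)))² = (-19 + (6*3 - 1292))² = (-19 + (18 - 1292))² = (-19 - 1274)² = (-1293)² = 1671849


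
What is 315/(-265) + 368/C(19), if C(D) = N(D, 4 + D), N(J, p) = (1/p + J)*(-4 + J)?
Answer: 17341/174105 ≈ 0.099601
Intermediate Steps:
N(J, p) = (-4 + J)*(J + 1/p) (N(J, p) = (J + 1/p)*(-4 + J) = (-4 + J)*(J + 1/p))
C(D) = (-4 + D + D*(-4 + D)*(4 + D))/(4 + D) (C(D) = (-4 + D + D*(4 + D)*(-4 + D))/(4 + D) = (-4 + D + D*(-4 + D)*(4 + D))/(4 + D))
315/(-265) + 368/C(19) = 315/(-265) + 368/(((-4 + 19³ - 15*19)/(4 + 19))) = 315*(-1/265) + 368/(((-4 + 6859 - 285)/23)) = -63/53 + 368/(((1/23)*6570)) = -63/53 + 368/(6570/23) = -63/53 + 368*(23/6570) = -63/53 + 4232/3285 = 17341/174105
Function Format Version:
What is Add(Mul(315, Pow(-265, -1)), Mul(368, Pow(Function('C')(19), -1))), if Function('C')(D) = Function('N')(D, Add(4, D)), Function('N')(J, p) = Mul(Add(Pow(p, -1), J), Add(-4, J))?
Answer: Rational(17341, 174105) ≈ 0.099601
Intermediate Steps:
Function('N')(J, p) = Mul(Add(-4, J), Add(J, Pow(p, -1))) (Function('N')(J, p) = Mul(Add(J, Pow(p, -1)), Add(-4, J)) = Mul(Add(-4, J), Add(J, Pow(p, -1))))
Function('C')(D) = Mul(Pow(Add(4, D), -1), Add(-4, D, Mul(D, Add(-4, D), Add(4, D)))) (Function('C')(D) = Mul(Pow(Add(4, D), -1), Add(-4, D, Mul(D, Add(4, D), Add(-4, D)))) = Mul(Pow(Add(4, D), -1), Add(-4, D, Mul(D, Add(-4, D), Add(4, D)))))
Add(Mul(315, Pow(-265, -1)), Mul(368, Pow(Function('C')(19), -1))) = Add(Mul(315, Pow(-265, -1)), Mul(368, Pow(Mul(Pow(Add(4, 19), -1), Add(-4, Pow(19, 3), Mul(-15, 19))), -1))) = Add(Mul(315, Rational(-1, 265)), Mul(368, Pow(Mul(Pow(23, -1), Add(-4, 6859, -285)), -1))) = Add(Rational(-63, 53), Mul(368, Pow(Mul(Rational(1, 23), 6570), -1))) = Add(Rational(-63, 53), Mul(368, Pow(Rational(6570, 23), -1))) = Add(Rational(-63, 53), Mul(368, Rational(23, 6570))) = Add(Rational(-63, 53), Rational(4232, 3285)) = Rational(17341, 174105)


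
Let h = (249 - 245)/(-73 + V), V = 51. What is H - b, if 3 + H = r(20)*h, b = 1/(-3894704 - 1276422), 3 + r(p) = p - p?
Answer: -139620391/56882386 ≈ -2.4545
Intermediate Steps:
r(p) = -3 (r(p) = -3 + (p - p) = -3 + 0 = -3)
b = -1/5171126 (b = 1/(-5171126) = -1/5171126 ≈ -1.9338e-7)
h = -2/11 (h = (249 - 245)/(-73 + 51) = 4/(-22) = 4*(-1/22) = -2/11 ≈ -0.18182)
H = -27/11 (H = -3 - 3*(-2/11) = -3 + 6/11 = -27/11 ≈ -2.4545)
H - b = -27/11 - 1*(-1/5171126) = -27/11 + 1/5171126 = -139620391/56882386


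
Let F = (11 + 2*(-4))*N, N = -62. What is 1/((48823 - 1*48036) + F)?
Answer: 1/601 ≈ 0.0016639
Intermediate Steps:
F = -186 (F = (11 + 2*(-4))*(-62) = (11 - 8)*(-62) = 3*(-62) = -186)
1/((48823 - 1*48036) + F) = 1/((48823 - 1*48036) - 186) = 1/((48823 - 48036) - 186) = 1/(787 - 186) = 1/601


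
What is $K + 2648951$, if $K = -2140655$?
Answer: $508296$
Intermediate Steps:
$K + 2648951 = -2140655 + 2648951 = 508296$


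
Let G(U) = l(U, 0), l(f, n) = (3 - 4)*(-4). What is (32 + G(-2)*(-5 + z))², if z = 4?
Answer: 784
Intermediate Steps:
l(f, n) = 4 (l(f, n) = -1*(-4) = 4)
G(U) = 4
(32 + G(-2)*(-5 + z))² = (32 + 4*(-5 + 4))² = (32 + 4*(-1))² = (32 - 4)² = 28² = 784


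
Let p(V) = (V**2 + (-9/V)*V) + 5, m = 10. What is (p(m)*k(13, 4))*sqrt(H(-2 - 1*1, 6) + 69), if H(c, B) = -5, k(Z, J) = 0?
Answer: 0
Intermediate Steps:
p(V) = -4 + V**2 (p(V) = (V**2 - 9) + 5 = (-9 + V**2) + 5 = -4 + V**2)
(p(m)*k(13, 4))*sqrt(H(-2 - 1*1, 6) + 69) = ((-4 + 10**2)*0)*sqrt(-5 + 69) = ((-4 + 100)*0)*sqrt(64) = (96*0)*8 = 0*8 = 0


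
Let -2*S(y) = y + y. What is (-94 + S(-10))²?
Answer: 7056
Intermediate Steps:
S(y) = -y (S(y) = -(y + y)/2 = -y)
(-94 + S(-10))² = (-94 - 1*(-10))² = (-94 + 10)² = (-84)² = 7056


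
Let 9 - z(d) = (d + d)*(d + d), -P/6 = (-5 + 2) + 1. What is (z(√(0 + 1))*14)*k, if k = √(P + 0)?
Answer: 140*√3 ≈ 242.49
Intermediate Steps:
P = 12 (P = -6*((-5 + 2) + 1) = -6*(-3 + 1) = -6*(-2) = 12)
k = 2*√3 (k = √(12 + 0) = √12 = 2*√3 ≈ 3.4641)
z(d) = 9 - 4*d² (z(d) = 9 - (d + d)*(d + d) = 9 - 2*d*2*d = 9 - 4*d²)
(z(√(0 + 1))*14)*k = ((9 - 4*(√(0 + 1))²)*14)*(2*√3) = ((9 - 4*(√1)²)*14)*(2*√3) = ((9 - 4*1²)*14)*(2*√3) = ((9 - 4*1)*14)*(2*√3) = ((9 - 4)*14)*(2*√3) = (5*14)*(2*√3) = 70*(2*√3) = 140*√3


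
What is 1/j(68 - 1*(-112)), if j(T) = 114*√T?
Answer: √5/3420 ≈ 0.00065382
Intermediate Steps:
1/j(68 - 1*(-112)) = 1/(114*√(68 - 1*(-112))) = 1/(114*√(68 + 112)) = 1/(114*√180) = 1/(114*(6*√5)) = 1/(684*√5) = √5/3420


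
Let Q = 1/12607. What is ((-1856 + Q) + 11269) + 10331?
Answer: 248912609/12607 ≈ 19744.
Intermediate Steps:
Q = 1/12607 ≈ 7.9321e-5
((-1856 + Q) + 11269) + 10331 = ((-1856 + 1/12607) + 11269) + 10331 = (-23398591/12607 + 11269) + 10331 = 118669692/12607 + 10331 = 248912609/12607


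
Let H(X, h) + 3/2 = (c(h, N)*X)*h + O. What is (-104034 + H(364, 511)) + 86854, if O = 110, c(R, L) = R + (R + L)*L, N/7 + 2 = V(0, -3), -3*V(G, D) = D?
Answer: -1122382279/2 ≈ -5.6119e+8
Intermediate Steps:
V(G, D) = -D/3
N = -7 (N = -14 + 7*(-1/3*(-3)) = -14 + 7*1 = -14 + 7 = -7)
c(R, L) = R + L*(L + R) (c(R, L) = R + (L + R)*L = R + L*(L + R))
H(X, h) = 217/2 + X*h*(49 - 6*h) (H(X, h) = -3/2 + (((h + (-7)**2 - 7*h)*X)*h + 110) = -3/2 + (((h + 49 - 7*h)*X)*h + 110) = -3/2 + (((49 - 6*h)*X)*h + 110) = -3/2 + ((X*(49 - 6*h))*h + 110) = -3/2 + (X*h*(49 - 6*h) + 110) = -3/2 + (110 + X*h*(49 - 6*h)) = 217/2 + X*h*(49 - 6*h))
(-104034 + H(364, 511)) + 86854 = (-104034 + (217/2 - 1*364*511*(-49 + 6*511))) + 86854 = (-104034 + (217/2 - 1*364*511*(-49 + 3066))) + 86854 = (-104034 + (217/2 - 1*364*511*3017)) + 86854 = (-104034 + (217/2 - 561174068)) + 86854 = (-104034 - 1122347919/2) + 86854 = -1122555987/2 + 86854 = -1122382279/2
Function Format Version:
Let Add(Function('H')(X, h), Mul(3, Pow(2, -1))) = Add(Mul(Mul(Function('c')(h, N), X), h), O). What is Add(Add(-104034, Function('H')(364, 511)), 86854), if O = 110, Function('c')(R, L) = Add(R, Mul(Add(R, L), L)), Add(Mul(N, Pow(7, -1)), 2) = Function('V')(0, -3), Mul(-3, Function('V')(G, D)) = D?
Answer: Rational(-1122382279, 2) ≈ -5.6119e+8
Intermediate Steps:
Function('V')(G, D) = Mul(Rational(-1, 3), D)
N = -7 (N = Add(-14, Mul(7, Mul(Rational(-1, 3), -3))) = Add(-14, Mul(7, 1)) = Add(-14, 7) = -7)
Function('c')(R, L) = Add(R, Mul(L, Add(L, R))) (Function('c')(R, L) = Add(R, Mul(Add(L, R), L)) = Add(R, Mul(L, Add(L, R))))
Function('H')(X, h) = Add(Rational(217, 2), Mul(X, h, Add(49, Mul(-6, h)))) (Function('H')(X, h) = Add(Rational(-3, 2), Add(Mul(Mul(Add(h, Pow(-7, 2), Mul(-7, h)), X), h), 110)) = Add(Rational(-3, 2), Add(Mul(Mul(Add(h, 49, Mul(-7, h)), X), h), 110)) = Add(Rational(-3, 2), Add(Mul(Mul(Add(49, Mul(-6, h)), X), h), 110)) = Add(Rational(-3, 2), Add(Mul(Mul(X, Add(49, Mul(-6, h))), h), 110)) = Add(Rational(-3, 2), Add(Mul(X, h, Add(49, Mul(-6, h))), 110)) = Add(Rational(-3, 2), Add(110, Mul(X, h, Add(49, Mul(-6, h))))) = Add(Rational(217, 2), Mul(X, h, Add(49, Mul(-6, h)))))
Add(Add(-104034, Function('H')(364, 511)), 86854) = Add(Add(-104034, Add(Rational(217, 2), Mul(-1, 364, 511, Add(-49, Mul(6, 511))))), 86854) = Add(Add(-104034, Add(Rational(217, 2), Mul(-1, 364, 511, Add(-49, 3066)))), 86854) = Add(Add(-104034, Add(Rational(217, 2), Mul(-1, 364, 511, 3017))), 86854) = Add(Add(-104034, Add(Rational(217, 2), -561174068)), 86854) = Add(Add(-104034, Rational(-1122347919, 2)), 86854) = Add(Rational(-1122555987, 2), 86854) = Rational(-1122382279, 2)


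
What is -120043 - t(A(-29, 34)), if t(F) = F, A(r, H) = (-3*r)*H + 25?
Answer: -123026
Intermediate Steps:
A(r, H) = 25 - 3*H*r (A(r, H) = -3*H*r + 25 = 25 - 3*H*r)
-120043 - t(A(-29, 34)) = -120043 - (25 - 3*34*(-29)) = -120043 - (25 + 2958) = -120043 - 1*2983 = -120043 - 2983 = -123026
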